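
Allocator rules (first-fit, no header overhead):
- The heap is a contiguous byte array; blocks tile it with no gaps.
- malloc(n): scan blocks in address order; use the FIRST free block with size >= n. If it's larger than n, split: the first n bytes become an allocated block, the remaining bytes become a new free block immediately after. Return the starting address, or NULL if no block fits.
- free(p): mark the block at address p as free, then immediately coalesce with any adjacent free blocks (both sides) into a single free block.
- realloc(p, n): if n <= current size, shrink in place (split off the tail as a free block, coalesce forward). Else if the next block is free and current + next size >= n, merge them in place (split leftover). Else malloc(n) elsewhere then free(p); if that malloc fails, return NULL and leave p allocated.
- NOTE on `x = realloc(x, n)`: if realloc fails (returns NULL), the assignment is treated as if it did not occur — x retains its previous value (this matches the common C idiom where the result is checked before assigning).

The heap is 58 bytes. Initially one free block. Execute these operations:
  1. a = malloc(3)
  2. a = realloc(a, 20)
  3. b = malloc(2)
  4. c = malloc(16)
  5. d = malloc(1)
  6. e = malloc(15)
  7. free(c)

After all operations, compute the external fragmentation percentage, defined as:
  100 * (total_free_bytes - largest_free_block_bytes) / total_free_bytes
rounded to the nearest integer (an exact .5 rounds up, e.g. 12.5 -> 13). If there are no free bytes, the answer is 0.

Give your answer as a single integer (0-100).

Answer: 20

Derivation:
Op 1: a = malloc(3) -> a = 0; heap: [0-2 ALLOC][3-57 FREE]
Op 2: a = realloc(a, 20) -> a = 0; heap: [0-19 ALLOC][20-57 FREE]
Op 3: b = malloc(2) -> b = 20; heap: [0-19 ALLOC][20-21 ALLOC][22-57 FREE]
Op 4: c = malloc(16) -> c = 22; heap: [0-19 ALLOC][20-21 ALLOC][22-37 ALLOC][38-57 FREE]
Op 5: d = malloc(1) -> d = 38; heap: [0-19 ALLOC][20-21 ALLOC][22-37 ALLOC][38-38 ALLOC][39-57 FREE]
Op 6: e = malloc(15) -> e = 39; heap: [0-19 ALLOC][20-21 ALLOC][22-37 ALLOC][38-38 ALLOC][39-53 ALLOC][54-57 FREE]
Op 7: free(c) -> (freed c); heap: [0-19 ALLOC][20-21 ALLOC][22-37 FREE][38-38 ALLOC][39-53 ALLOC][54-57 FREE]
Free blocks: [16 4] total_free=20 largest=16 -> 100*(20-16)/20 = 400/20 = 20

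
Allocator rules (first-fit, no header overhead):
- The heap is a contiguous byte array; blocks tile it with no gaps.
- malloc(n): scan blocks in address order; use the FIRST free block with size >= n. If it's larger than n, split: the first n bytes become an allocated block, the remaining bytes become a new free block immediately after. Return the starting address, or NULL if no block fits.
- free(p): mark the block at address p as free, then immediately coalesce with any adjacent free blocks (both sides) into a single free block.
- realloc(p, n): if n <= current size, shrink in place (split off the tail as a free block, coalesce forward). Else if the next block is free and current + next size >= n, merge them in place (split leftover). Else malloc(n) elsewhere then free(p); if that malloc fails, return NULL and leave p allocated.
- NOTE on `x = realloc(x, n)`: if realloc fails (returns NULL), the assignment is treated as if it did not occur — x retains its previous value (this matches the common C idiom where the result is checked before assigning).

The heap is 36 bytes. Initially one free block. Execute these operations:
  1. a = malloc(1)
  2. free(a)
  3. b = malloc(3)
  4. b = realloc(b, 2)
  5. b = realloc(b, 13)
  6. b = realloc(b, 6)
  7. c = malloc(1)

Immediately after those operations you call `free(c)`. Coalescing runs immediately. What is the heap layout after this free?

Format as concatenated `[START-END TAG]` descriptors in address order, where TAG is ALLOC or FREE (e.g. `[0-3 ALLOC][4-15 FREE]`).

Answer: [0-5 ALLOC][6-35 FREE]

Derivation:
Op 1: a = malloc(1) -> a = 0; heap: [0-0 ALLOC][1-35 FREE]
Op 2: free(a) -> (freed a); heap: [0-35 FREE]
Op 3: b = malloc(3) -> b = 0; heap: [0-2 ALLOC][3-35 FREE]
Op 4: b = realloc(b, 2) -> b = 0; heap: [0-1 ALLOC][2-35 FREE]
Op 5: b = realloc(b, 13) -> b = 0; heap: [0-12 ALLOC][13-35 FREE]
Op 6: b = realloc(b, 6) -> b = 0; heap: [0-5 ALLOC][6-35 FREE]
Op 7: c = malloc(1) -> c = 6; heap: [0-5 ALLOC][6-6 ALLOC][7-35 FREE]
free(c): c = 6 -> block [6-6 ALLOC]; mark free, coalesce with adjacent free neighbors -> [0-5 ALLOC][6-35 FREE]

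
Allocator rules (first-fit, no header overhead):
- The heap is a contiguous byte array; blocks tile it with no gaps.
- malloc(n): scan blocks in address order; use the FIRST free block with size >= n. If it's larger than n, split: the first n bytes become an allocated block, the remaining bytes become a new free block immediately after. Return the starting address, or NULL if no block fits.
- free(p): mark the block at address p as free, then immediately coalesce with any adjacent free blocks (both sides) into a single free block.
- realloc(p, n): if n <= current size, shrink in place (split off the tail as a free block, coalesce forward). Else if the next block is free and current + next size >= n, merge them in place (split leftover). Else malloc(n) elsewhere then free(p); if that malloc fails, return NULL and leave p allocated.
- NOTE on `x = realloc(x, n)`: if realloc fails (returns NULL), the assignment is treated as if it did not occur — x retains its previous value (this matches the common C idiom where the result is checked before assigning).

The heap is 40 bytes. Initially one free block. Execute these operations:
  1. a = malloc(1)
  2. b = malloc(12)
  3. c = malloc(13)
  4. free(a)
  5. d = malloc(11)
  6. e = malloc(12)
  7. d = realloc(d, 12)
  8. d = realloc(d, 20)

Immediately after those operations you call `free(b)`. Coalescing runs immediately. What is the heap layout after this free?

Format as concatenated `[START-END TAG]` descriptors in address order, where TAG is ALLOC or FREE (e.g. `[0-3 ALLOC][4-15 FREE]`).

Op 1: a = malloc(1) -> a = 0; heap: [0-0 ALLOC][1-39 FREE]
Op 2: b = malloc(12) -> b = 1; heap: [0-0 ALLOC][1-12 ALLOC][13-39 FREE]
Op 3: c = malloc(13) -> c = 13; heap: [0-0 ALLOC][1-12 ALLOC][13-25 ALLOC][26-39 FREE]
Op 4: free(a) -> (freed a); heap: [0-0 FREE][1-12 ALLOC][13-25 ALLOC][26-39 FREE]
Op 5: d = malloc(11) -> d = 26; heap: [0-0 FREE][1-12 ALLOC][13-25 ALLOC][26-36 ALLOC][37-39 FREE]
Op 6: e = malloc(12) -> e = NULL; heap: [0-0 FREE][1-12 ALLOC][13-25 ALLOC][26-36 ALLOC][37-39 FREE]
Op 7: d = realloc(d, 12) -> d = 26; heap: [0-0 FREE][1-12 ALLOC][13-25 ALLOC][26-37 ALLOC][38-39 FREE]
Op 8: d = realloc(d, 20) -> NULL (d unchanged); heap: [0-0 FREE][1-12 ALLOC][13-25 ALLOC][26-37 ALLOC][38-39 FREE]
free(b): b = 1 -> block [1-12 ALLOC]; mark free, coalesce with adjacent free neighbors -> [0-12 FREE][13-25 ALLOC][26-37 ALLOC][38-39 FREE]

Answer: [0-12 FREE][13-25 ALLOC][26-37 ALLOC][38-39 FREE]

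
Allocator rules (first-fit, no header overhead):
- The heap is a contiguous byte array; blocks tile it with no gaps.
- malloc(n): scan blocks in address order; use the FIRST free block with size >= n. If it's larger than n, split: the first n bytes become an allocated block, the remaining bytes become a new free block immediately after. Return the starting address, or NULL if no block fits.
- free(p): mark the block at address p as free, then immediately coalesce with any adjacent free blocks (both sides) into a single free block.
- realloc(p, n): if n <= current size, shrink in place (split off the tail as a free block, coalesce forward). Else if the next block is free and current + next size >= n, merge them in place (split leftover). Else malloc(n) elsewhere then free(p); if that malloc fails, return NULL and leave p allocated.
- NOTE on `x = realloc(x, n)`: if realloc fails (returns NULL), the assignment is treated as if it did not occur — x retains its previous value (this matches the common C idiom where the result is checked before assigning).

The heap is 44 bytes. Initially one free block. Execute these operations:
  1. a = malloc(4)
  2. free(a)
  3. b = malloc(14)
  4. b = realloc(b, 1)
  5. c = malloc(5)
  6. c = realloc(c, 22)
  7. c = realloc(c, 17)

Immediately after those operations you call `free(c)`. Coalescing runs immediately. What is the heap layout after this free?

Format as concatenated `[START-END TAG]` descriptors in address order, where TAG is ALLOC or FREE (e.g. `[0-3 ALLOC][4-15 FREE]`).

Answer: [0-0 ALLOC][1-43 FREE]

Derivation:
Op 1: a = malloc(4) -> a = 0; heap: [0-3 ALLOC][4-43 FREE]
Op 2: free(a) -> (freed a); heap: [0-43 FREE]
Op 3: b = malloc(14) -> b = 0; heap: [0-13 ALLOC][14-43 FREE]
Op 4: b = realloc(b, 1) -> b = 0; heap: [0-0 ALLOC][1-43 FREE]
Op 5: c = malloc(5) -> c = 1; heap: [0-0 ALLOC][1-5 ALLOC][6-43 FREE]
Op 6: c = realloc(c, 22) -> c = 1; heap: [0-0 ALLOC][1-22 ALLOC][23-43 FREE]
Op 7: c = realloc(c, 17) -> c = 1; heap: [0-0 ALLOC][1-17 ALLOC][18-43 FREE]
free(c): c = 1 -> block [1-17 ALLOC]; mark free, coalesce with adjacent free neighbors -> [0-0 ALLOC][1-43 FREE]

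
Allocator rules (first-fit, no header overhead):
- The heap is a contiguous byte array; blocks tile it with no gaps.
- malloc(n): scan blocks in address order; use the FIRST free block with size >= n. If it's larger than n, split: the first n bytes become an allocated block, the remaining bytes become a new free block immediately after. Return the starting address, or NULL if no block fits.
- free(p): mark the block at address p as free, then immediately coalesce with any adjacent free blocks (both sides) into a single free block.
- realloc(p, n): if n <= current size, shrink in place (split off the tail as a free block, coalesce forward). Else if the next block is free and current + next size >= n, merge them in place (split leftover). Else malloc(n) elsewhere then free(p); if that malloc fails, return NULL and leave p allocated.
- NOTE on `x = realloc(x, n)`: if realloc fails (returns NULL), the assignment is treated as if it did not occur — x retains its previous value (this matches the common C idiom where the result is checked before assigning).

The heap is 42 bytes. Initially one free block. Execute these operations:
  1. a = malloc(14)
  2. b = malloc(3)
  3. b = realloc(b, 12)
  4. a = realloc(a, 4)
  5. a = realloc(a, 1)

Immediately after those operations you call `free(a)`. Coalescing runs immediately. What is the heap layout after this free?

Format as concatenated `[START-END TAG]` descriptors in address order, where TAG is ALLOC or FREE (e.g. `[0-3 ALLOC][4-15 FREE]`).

Op 1: a = malloc(14) -> a = 0; heap: [0-13 ALLOC][14-41 FREE]
Op 2: b = malloc(3) -> b = 14; heap: [0-13 ALLOC][14-16 ALLOC][17-41 FREE]
Op 3: b = realloc(b, 12) -> b = 14; heap: [0-13 ALLOC][14-25 ALLOC][26-41 FREE]
Op 4: a = realloc(a, 4) -> a = 0; heap: [0-3 ALLOC][4-13 FREE][14-25 ALLOC][26-41 FREE]
Op 5: a = realloc(a, 1) -> a = 0; heap: [0-0 ALLOC][1-13 FREE][14-25 ALLOC][26-41 FREE]
free(a): a = 0 -> block [0-0 ALLOC]; mark free, coalesce with adjacent free neighbors -> [0-13 FREE][14-25 ALLOC][26-41 FREE]

Answer: [0-13 FREE][14-25 ALLOC][26-41 FREE]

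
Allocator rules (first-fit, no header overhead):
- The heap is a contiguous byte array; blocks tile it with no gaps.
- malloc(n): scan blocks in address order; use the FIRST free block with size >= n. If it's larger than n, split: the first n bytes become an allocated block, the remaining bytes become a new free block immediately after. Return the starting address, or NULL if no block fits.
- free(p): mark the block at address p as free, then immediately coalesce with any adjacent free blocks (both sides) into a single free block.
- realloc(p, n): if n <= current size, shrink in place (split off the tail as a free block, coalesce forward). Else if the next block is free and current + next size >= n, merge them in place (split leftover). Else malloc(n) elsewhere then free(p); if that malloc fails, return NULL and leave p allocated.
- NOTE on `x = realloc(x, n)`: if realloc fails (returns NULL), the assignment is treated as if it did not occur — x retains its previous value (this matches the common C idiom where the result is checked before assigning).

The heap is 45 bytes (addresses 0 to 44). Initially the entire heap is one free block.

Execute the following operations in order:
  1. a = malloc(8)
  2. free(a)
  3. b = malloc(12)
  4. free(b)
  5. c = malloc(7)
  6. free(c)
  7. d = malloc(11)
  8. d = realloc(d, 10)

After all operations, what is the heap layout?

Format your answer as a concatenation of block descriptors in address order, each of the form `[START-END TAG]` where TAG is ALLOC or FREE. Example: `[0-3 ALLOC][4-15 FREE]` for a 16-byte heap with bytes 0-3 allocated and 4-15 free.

Op 1: a = malloc(8) -> a = 0; heap: [0-7 ALLOC][8-44 FREE]
Op 2: free(a) -> (freed a); heap: [0-44 FREE]
Op 3: b = malloc(12) -> b = 0; heap: [0-11 ALLOC][12-44 FREE]
Op 4: free(b) -> (freed b); heap: [0-44 FREE]
Op 5: c = malloc(7) -> c = 0; heap: [0-6 ALLOC][7-44 FREE]
Op 6: free(c) -> (freed c); heap: [0-44 FREE]
Op 7: d = malloc(11) -> d = 0; heap: [0-10 ALLOC][11-44 FREE]
Op 8: d = realloc(d, 10) -> d = 0; heap: [0-9 ALLOC][10-44 FREE]

Answer: [0-9 ALLOC][10-44 FREE]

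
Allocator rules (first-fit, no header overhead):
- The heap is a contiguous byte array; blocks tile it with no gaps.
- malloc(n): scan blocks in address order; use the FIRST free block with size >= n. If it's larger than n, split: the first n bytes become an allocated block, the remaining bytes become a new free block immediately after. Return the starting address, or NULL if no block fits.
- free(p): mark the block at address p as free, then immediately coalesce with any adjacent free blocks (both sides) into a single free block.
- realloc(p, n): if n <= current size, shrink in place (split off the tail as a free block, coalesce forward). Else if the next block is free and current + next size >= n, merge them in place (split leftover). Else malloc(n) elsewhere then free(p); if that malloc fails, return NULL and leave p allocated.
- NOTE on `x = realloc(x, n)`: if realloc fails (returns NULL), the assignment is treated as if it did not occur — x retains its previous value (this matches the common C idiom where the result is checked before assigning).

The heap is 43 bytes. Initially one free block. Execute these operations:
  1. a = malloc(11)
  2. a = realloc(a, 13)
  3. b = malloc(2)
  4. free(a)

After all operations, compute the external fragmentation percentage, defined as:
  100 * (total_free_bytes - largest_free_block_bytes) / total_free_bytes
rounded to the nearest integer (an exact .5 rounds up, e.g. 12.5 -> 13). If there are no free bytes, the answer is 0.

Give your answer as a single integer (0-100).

Op 1: a = malloc(11) -> a = 0; heap: [0-10 ALLOC][11-42 FREE]
Op 2: a = realloc(a, 13) -> a = 0; heap: [0-12 ALLOC][13-42 FREE]
Op 3: b = malloc(2) -> b = 13; heap: [0-12 ALLOC][13-14 ALLOC][15-42 FREE]
Op 4: free(a) -> (freed a); heap: [0-12 FREE][13-14 ALLOC][15-42 FREE]
Free blocks: [13 28] total_free=41 largest=28 -> 100*(41-28)/41 = 1300/41 ≈ 31.707 -> rounds to 32

Answer: 32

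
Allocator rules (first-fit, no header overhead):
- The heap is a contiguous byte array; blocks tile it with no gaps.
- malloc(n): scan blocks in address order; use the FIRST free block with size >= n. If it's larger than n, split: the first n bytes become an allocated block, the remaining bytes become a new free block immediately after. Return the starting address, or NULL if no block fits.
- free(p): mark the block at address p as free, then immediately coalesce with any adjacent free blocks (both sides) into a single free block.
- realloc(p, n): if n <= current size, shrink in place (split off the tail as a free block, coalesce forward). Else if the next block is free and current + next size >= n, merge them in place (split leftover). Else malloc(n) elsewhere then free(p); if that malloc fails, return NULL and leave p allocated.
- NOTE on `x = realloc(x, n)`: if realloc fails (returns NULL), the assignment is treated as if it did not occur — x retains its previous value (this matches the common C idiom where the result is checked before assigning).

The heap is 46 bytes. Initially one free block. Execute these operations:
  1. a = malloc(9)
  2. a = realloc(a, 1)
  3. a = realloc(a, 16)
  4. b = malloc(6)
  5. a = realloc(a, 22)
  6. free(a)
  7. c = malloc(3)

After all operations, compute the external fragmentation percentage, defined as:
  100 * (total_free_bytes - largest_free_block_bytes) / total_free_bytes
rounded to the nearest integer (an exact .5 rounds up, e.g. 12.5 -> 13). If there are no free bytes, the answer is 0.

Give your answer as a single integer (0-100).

Answer: 35

Derivation:
Op 1: a = malloc(9) -> a = 0; heap: [0-8 ALLOC][9-45 FREE]
Op 2: a = realloc(a, 1) -> a = 0; heap: [0-0 ALLOC][1-45 FREE]
Op 3: a = realloc(a, 16) -> a = 0; heap: [0-15 ALLOC][16-45 FREE]
Op 4: b = malloc(6) -> b = 16; heap: [0-15 ALLOC][16-21 ALLOC][22-45 FREE]
Op 5: a = realloc(a, 22) -> a = 22; heap: [0-15 FREE][16-21 ALLOC][22-43 ALLOC][44-45 FREE]
Op 6: free(a) -> (freed a); heap: [0-15 FREE][16-21 ALLOC][22-45 FREE]
Op 7: c = malloc(3) -> c = 0; heap: [0-2 ALLOC][3-15 FREE][16-21 ALLOC][22-45 FREE]
Free blocks: [13 24] total_free=37 largest=24 -> 100*(37-24)/37 = 1300/37 ≈ 35.135 -> rounds to 35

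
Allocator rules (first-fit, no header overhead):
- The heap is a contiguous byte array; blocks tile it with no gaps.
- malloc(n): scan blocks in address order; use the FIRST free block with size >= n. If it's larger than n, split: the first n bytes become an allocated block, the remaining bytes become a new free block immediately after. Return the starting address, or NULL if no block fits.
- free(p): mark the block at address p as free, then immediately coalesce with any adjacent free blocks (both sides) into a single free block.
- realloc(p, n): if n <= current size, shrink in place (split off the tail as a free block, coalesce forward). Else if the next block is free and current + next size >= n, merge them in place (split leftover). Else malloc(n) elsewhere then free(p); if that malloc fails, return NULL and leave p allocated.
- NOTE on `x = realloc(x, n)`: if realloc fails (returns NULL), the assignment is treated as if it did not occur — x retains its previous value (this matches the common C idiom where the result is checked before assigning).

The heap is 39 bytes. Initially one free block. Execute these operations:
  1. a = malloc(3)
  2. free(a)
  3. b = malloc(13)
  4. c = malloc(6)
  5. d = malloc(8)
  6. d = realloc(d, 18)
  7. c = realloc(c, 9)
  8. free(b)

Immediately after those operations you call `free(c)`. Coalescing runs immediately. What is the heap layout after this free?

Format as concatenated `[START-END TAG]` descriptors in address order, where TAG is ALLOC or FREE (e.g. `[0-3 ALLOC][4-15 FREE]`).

Op 1: a = malloc(3) -> a = 0; heap: [0-2 ALLOC][3-38 FREE]
Op 2: free(a) -> (freed a); heap: [0-38 FREE]
Op 3: b = malloc(13) -> b = 0; heap: [0-12 ALLOC][13-38 FREE]
Op 4: c = malloc(6) -> c = 13; heap: [0-12 ALLOC][13-18 ALLOC][19-38 FREE]
Op 5: d = malloc(8) -> d = 19; heap: [0-12 ALLOC][13-18 ALLOC][19-26 ALLOC][27-38 FREE]
Op 6: d = realloc(d, 18) -> d = 19; heap: [0-12 ALLOC][13-18 ALLOC][19-36 ALLOC][37-38 FREE]
Op 7: c = realloc(c, 9) -> NULL (c unchanged); heap: [0-12 ALLOC][13-18 ALLOC][19-36 ALLOC][37-38 FREE]
Op 8: free(b) -> (freed b); heap: [0-12 FREE][13-18 ALLOC][19-36 ALLOC][37-38 FREE]
free(c): c = 13 -> block [13-18 ALLOC]; mark free, coalesce with adjacent free neighbors -> [0-18 FREE][19-36 ALLOC][37-38 FREE]

Answer: [0-18 FREE][19-36 ALLOC][37-38 FREE]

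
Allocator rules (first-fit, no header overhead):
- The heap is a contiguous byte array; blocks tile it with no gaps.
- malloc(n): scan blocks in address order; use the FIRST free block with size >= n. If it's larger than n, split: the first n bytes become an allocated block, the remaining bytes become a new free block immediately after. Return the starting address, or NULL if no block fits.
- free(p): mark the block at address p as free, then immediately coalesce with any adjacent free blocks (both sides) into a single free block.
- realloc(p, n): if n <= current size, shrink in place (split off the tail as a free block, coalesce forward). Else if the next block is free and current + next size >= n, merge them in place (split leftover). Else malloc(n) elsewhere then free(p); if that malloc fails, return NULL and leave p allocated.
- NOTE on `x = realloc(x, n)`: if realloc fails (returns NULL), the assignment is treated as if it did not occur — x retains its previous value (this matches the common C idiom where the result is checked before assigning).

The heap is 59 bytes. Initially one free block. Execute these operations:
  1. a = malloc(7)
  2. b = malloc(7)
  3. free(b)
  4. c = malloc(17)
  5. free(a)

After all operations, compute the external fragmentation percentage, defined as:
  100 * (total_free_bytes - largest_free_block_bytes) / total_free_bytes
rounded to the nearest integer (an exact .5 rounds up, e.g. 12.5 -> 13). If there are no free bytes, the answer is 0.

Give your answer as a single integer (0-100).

Answer: 17

Derivation:
Op 1: a = malloc(7) -> a = 0; heap: [0-6 ALLOC][7-58 FREE]
Op 2: b = malloc(7) -> b = 7; heap: [0-6 ALLOC][7-13 ALLOC][14-58 FREE]
Op 3: free(b) -> (freed b); heap: [0-6 ALLOC][7-58 FREE]
Op 4: c = malloc(17) -> c = 7; heap: [0-6 ALLOC][7-23 ALLOC][24-58 FREE]
Op 5: free(a) -> (freed a); heap: [0-6 FREE][7-23 ALLOC][24-58 FREE]
Free blocks: [7 35] total_free=42 largest=35 -> 100*(42-35)/42 = 700/42 ≈ 16.667 -> rounds to 17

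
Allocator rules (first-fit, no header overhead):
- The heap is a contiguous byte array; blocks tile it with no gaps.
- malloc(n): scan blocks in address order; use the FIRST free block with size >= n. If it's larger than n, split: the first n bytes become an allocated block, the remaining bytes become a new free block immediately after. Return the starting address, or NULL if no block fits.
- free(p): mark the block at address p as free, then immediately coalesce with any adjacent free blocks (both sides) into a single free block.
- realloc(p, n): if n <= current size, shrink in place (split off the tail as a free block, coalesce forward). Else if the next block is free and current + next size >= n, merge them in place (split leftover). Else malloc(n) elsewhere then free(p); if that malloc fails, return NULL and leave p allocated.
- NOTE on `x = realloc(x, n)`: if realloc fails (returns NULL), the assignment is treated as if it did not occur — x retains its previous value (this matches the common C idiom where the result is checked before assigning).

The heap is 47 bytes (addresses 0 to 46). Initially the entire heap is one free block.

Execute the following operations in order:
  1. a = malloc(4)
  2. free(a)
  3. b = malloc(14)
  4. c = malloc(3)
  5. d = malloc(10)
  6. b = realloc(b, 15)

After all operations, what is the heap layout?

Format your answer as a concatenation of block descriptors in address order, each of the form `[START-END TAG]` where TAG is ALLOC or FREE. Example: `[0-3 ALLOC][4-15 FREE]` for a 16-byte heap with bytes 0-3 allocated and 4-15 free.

Answer: [0-13 FREE][14-16 ALLOC][17-26 ALLOC][27-41 ALLOC][42-46 FREE]

Derivation:
Op 1: a = malloc(4) -> a = 0; heap: [0-3 ALLOC][4-46 FREE]
Op 2: free(a) -> (freed a); heap: [0-46 FREE]
Op 3: b = malloc(14) -> b = 0; heap: [0-13 ALLOC][14-46 FREE]
Op 4: c = malloc(3) -> c = 14; heap: [0-13 ALLOC][14-16 ALLOC][17-46 FREE]
Op 5: d = malloc(10) -> d = 17; heap: [0-13 ALLOC][14-16 ALLOC][17-26 ALLOC][27-46 FREE]
Op 6: b = realloc(b, 15) -> b = 27; heap: [0-13 FREE][14-16 ALLOC][17-26 ALLOC][27-41 ALLOC][42-46 FREE]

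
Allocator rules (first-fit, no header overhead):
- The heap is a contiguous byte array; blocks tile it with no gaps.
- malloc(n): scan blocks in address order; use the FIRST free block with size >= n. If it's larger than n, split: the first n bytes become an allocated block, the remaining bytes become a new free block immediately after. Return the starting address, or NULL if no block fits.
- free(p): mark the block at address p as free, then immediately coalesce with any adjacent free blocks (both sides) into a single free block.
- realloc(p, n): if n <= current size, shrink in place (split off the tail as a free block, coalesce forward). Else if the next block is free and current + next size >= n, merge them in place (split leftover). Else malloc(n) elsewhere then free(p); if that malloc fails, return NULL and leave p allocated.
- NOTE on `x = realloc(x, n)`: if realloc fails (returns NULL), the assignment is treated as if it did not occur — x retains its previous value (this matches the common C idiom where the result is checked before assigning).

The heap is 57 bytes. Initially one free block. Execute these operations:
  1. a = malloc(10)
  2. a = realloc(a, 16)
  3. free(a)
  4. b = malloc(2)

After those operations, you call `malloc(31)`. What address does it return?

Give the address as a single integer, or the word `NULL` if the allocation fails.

Op 1: a = malloc(10) -> a = 0; heap: [0-9 ALLOC][10-56 FREE]
Op 2: a = realloc(a, 16) -> a = 0; heap: [0-15 ALLOC][16-56 FREE]
Op 3: free(a) -> (freed a); heap: [0-56 FREE]
Op 4: b = malloc(2) -> b = 0; heap: [0-1 ALLOC][2-56 FREE]
malloc(31): first-fit scan over [0-1 ALLOC][2-56 FREE] -> 2

Answer: 2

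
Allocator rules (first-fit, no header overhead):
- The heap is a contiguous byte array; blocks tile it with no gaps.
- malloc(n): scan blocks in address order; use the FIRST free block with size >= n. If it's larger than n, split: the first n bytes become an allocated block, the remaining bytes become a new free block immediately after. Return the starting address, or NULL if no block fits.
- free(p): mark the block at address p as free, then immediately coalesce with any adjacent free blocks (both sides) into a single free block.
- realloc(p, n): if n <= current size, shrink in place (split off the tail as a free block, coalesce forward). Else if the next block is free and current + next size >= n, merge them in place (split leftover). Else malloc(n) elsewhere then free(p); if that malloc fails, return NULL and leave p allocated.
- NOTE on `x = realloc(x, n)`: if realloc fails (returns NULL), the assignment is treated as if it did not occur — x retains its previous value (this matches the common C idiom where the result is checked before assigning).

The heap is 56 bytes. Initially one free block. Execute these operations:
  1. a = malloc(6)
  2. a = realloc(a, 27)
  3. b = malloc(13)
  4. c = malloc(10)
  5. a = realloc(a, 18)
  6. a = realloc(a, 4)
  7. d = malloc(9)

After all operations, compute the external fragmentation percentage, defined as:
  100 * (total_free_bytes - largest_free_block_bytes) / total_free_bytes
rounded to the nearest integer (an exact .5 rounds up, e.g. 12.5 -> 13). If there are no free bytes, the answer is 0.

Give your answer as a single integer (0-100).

Op 1: a = malloc(6) -> a = 0; heap: [0-5 ALLOC][6-55 FREE]
Op 2: a = realloc(a, 27) -> a = 0; heap: [0-26 ALLOC][27-55 FREE]
Op 3: b = malloc(13) -> b = 27; heap: [0-26 ALLOC][27-39 ALLOC][40-55 FREE]
Op 4: c = malloc(10) -> c = 40; heap: [0-26 ALLOC][27-39 ALLOC][40-49 ALLOC][50-55 FREE]
Op 5: a = realloc(a, 18) -> a = 0; heap: [0-17 ALLOC][18-26 FREE][27-39 ALLOC][40-49 ALLOC][50-55 FREE]
Op 6: a = realloc(a, 4) -> a = 0; heap: [0-3 ALLOC][4-26 FREE][27-39 ALLOC][40-49 ALLOC][50-55 FREE]
Op 7: d = malloc(9) -> d = 4; heap: [0-3 ALLOC][4-12 ALLOC][13-26 FREE][27-39 ALLOC][40-49 ALLOC][50-55 FREE]
Free blocks: [14 6] total_free=20 largest=14 -> 100*(20-14)/20 = 600/20 = 30

Answer: 30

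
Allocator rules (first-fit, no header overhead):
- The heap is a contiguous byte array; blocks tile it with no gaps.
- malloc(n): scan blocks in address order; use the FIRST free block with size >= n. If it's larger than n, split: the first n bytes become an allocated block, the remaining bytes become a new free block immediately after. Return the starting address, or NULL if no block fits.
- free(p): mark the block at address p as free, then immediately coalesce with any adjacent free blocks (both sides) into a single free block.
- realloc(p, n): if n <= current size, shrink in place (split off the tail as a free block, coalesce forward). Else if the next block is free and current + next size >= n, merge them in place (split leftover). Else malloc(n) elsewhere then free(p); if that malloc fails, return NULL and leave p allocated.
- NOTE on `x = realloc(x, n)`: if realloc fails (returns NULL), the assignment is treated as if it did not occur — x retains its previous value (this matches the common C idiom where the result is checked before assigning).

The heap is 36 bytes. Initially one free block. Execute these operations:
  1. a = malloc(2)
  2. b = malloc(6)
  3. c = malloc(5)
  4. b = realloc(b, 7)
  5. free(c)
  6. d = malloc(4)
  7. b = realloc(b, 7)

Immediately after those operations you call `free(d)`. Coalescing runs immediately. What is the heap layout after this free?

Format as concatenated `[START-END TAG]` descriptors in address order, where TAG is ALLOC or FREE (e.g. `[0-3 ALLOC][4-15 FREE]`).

Op 1: a = malloc(2) -> a = 0; heap: [0-1 ALLOC][2-35 FREE]
Op 2: b = malloc(6) -> b = 2; heap: [0-1 ALLOC][2-7 ALLOC][8-35 FREE]
Op 3: c = malloc(5) -> c = 8; heap: [0-1 ALLOC][2-7 ALLOC][8-12 ALLOC][13-35 FREE]
Op 4: b = realloc(b, 7) -> b = 13; heap: [0-1 ALLOC][2-7 FREE][8-12 ALLOC][13-19 ALLOC][20-35 FREE]
Op 5: free(c) -> (freed c); heap: [0-1 ALLOC][2-12 FREE][13-19 ALLOC][20-35 FREE]
Op 6: d = malloc(4) -> d = 2; heap: [0-1 ALLOC][2-5 ALLOC][6-12 FREE][13-19 ALLOC][20-35 FREE]
Op 7: b = realloc(b, 7) -> b = 13; heap: [0-1 ALLOC][2-5 ALLOC][6-12 FREE][13-19 ALLOC][20-35 FREE]
free(d): d = 2 -> block [2-5 ALLOC]; mark free, coalesce with adjacent free neighbors -> [0-1 ALLOC][2-12 FREE][13-19 ALLOC][20-35 FREE]

Answer: [0-1 ALLOC][2-12 FREE][13-19 ALLOC][20-35 FREE]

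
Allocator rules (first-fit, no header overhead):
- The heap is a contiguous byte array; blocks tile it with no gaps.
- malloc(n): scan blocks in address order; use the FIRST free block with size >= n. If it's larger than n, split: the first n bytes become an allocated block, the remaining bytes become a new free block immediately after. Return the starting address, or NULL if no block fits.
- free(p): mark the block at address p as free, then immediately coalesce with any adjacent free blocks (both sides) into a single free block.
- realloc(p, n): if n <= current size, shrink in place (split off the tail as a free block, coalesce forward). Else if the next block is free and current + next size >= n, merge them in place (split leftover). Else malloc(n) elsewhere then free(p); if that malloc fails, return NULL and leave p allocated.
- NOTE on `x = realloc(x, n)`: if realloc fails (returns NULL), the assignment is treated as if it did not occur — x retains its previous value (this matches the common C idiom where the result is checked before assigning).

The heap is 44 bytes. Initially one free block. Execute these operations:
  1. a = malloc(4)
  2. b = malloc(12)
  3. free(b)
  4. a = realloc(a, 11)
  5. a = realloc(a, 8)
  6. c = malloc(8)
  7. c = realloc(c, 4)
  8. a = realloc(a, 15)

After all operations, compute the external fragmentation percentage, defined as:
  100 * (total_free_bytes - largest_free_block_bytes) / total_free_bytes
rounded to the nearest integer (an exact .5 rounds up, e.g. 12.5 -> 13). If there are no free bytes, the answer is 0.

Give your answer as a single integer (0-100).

Op 1: a = malloc(4) -> a = 0; heap: [0-3 ALLOC][4-43 FREE]
Op 2: b = malloc(12) -> b = 4; heap: [0-3 ALLOC][4-15 ALLOC][16-43 FREE]
Op 3: free(b) -> (freed b); heap: [0-3 ALLOC][4-43 FREE]
Op 4: a = realloc(a, 11) -> a = 0; heap: [0-10 ALLOC][11-43 FREE]
Op 5: a = realloc(a, 8) -> a = 0; heap: [0-7 ALLOC][8-43 FREE]
Op 6: c = malloc(8) -> c = 8; heap: [0-7 ALLOC][8-15 ALLOC][16-43 FREE]
Op 7: c = realloc(c, 4) -> c = 8; heap: [0-7 ALLOC][8-11 ALLOC][12-43 FREE]
Op 8: a = realloc(a, 15) -> a = 12; heap: [0-7 FREE][8-11 ALLOC][12-26 ALLOC][27-43 FREE]
Free blocks: [8 17] total_free=25 largest=17 -> 100*(25-17)/25 = 800/25 = 32

Answer: 32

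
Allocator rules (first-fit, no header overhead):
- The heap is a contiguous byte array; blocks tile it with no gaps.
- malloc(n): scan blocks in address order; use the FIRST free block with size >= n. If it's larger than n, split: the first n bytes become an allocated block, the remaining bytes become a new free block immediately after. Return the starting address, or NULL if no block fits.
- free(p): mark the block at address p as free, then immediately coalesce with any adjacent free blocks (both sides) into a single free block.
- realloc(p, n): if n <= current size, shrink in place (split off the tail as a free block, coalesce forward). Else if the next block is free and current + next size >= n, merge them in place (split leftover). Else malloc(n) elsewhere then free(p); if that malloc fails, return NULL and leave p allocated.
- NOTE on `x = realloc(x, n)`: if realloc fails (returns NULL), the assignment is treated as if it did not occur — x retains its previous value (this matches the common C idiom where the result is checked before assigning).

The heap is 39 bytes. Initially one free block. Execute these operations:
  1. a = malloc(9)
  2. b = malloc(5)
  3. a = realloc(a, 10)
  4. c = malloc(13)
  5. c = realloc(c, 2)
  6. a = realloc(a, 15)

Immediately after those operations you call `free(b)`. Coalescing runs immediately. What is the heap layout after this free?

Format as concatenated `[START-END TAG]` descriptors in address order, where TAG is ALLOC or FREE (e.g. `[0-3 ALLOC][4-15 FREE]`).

Answer: [0-13 FREE][14-23 ALLOC][24-25 ALLOC][26-38 FREE]

Derivation:
Op 1: a = malloc(9) -> a = 0; heap: [0-8 ALLOC][9-38 FREE]
Op 2: b = malloc(5) -> b = 9; heap: [0-8 ALLOC][9-13 ALLOC][14-38 FREE]
Op 3: a = realloc(a, 10) -> a = 14; heap: [0-8 FREE][9-13 ALLOC][14-23 ALLOC][24-38 FREE]
Op 4: c = malloc(13) -> c = 24; heap: [0-8 FREE][9-13 ALLOC][14-23 ALLOC][24-36 ALLOC][37-38 FREE]
Op 5: c = realloc(c, 2) -> c = 24; heap: [0-8 FREE][9-13 ALLOC][14-23 ALLOC][24-25 ALLOC][26-38 FREE]
Op 6: a = realloc(a, 15) -> NULL (a unchanged); heap: [0-8 FREE][9-13 ALLOC][14-23 ALLOC][24-25 ALLOC][26-38 FREE]
free(b): b = 9 -> block [9-13 ALLOC]; mark free, coalesce with adjacent free neighbors -> [0-13 FREE][14-23 ALLOC][24-25 ALLOC][26-38 FREE]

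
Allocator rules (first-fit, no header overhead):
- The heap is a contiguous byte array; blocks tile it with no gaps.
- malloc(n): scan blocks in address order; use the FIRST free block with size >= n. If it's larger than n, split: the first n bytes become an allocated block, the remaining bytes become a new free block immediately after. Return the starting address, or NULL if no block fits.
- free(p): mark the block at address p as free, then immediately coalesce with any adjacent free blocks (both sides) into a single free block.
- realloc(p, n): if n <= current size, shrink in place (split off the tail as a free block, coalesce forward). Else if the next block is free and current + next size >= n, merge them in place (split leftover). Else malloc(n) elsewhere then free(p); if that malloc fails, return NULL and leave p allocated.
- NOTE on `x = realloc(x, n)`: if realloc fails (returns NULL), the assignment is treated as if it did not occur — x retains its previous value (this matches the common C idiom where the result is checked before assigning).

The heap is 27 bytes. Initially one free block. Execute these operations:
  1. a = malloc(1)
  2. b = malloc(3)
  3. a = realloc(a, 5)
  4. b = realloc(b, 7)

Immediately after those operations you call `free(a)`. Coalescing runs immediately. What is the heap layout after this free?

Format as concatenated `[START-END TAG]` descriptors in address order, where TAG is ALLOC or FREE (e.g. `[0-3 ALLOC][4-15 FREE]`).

Answer: [0-8 FREE][9-15 ALLOC][16-26 FREE]

Derivation:
Op 1: a = malloc(1) -> a = 0; heap: [0-0 ALLOC][1-26 FREE]
Op 2: b = malloc(3) -> b = 1; heap: [0-0 ALLOC][1-3 ALLOC][4-26 FREE]
Op 3: a = realloc(a, 5) -> a = 4; heap: [0-0 FREE][1-3 ALLOC][4-8 ALLOC][9-26 FREE]
Op 4: b = realloc(b, 7) -> b = 9; heap: [0-3 FREE][4-8 ALLOC][9-15 ALLOC][16-26 FREE]
free(a): a = 4 -> block [4-8 ALLOC]; mark free, coalesce with adjacent free neighbors -> [0-8 FREE][9-15 ALLOC][16-26 FREE]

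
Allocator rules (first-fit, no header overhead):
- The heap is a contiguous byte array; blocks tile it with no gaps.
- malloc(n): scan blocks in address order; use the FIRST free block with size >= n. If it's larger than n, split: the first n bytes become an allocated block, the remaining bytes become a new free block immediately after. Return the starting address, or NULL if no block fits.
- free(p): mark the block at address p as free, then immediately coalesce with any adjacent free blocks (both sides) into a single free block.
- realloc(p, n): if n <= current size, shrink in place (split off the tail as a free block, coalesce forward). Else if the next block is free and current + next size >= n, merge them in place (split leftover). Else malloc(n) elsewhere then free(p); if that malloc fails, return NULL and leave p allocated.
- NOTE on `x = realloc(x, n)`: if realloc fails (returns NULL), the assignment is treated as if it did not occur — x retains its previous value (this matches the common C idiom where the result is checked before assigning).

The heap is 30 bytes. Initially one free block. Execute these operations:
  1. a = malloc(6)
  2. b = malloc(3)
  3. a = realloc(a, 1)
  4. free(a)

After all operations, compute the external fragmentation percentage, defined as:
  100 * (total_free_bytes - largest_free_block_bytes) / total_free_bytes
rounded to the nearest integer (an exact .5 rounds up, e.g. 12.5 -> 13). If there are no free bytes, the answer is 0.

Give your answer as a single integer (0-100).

Answer: 22

Derivation:
Op 1: a = malloc(6) -> a = 0; heap: [0-5 ALLOC][6-29 FREE]
Op 2: b = malloc(3) -> b = 6; heap: [0-5 ALLOC][6-8 ALLOC][9-29 FREE]
Op 3: a = realloc(a, 1) -> a = 0; heap: [0-0 ALLOC][1-5 FREE][6-8 ALLOC][9-29 FREE]
Op 4: free(a) -> (freed a); heap: [0-5 FREE][6-8 ALLOC][9-29 FREE]
Free blocks: [6 21] total_free=27 largest=21 -> 100*(27-21)/27 = 600/27 ≈ 22.222 -> rounds to 22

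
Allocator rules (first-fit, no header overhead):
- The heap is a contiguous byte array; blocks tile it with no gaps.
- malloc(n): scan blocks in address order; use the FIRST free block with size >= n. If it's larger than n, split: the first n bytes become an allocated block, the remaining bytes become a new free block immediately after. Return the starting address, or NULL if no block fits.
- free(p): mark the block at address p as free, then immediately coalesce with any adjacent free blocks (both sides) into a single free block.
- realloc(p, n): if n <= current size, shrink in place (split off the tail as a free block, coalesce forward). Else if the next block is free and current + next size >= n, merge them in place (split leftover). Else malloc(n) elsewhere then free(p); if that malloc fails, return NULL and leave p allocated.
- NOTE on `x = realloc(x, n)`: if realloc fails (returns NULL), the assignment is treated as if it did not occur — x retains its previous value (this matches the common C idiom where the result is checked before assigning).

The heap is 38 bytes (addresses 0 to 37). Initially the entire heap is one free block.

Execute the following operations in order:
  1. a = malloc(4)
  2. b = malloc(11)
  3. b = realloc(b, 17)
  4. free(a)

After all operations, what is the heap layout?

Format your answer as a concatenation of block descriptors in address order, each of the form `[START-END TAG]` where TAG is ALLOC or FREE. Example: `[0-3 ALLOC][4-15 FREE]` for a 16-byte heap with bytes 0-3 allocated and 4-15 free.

Answer: [0-3 FREE][4-20 ALLOC][21-37 FREE]

Derivation:
Op 1: a = malloc(4) -> a = 0; heap: [0-3 ALLOC][4-37 FREE]
Op 2: b = malloc(11) -> b = 4; heap: [0-3 ALLOC][4-14 ALLOC][15-37 FREE]
Op 3: b = realloc(b, 17) -> b = 4; heap: [0-3 ALLOC][4-20 ALLOC][21-37 FREE]
Op 4: free(a) -> (freed a); heap: [0-3 FREE][4-20 ALLOC][21-37 FREE]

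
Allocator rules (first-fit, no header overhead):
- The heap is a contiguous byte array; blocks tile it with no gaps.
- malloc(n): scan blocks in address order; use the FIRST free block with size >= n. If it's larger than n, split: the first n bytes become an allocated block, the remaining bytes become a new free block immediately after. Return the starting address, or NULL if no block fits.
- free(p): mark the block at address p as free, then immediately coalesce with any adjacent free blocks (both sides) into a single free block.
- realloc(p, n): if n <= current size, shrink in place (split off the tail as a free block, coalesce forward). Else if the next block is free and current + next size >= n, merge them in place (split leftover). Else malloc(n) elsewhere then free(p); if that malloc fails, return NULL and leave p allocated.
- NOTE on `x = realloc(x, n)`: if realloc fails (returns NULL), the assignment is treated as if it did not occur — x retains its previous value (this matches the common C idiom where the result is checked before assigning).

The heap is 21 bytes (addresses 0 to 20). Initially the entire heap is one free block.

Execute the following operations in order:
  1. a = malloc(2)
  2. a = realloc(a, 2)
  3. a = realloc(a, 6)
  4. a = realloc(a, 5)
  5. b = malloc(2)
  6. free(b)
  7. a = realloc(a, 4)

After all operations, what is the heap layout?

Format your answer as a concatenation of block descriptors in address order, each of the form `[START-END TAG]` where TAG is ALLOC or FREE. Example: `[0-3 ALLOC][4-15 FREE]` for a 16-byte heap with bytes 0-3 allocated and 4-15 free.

Answer: [0-3 ALLOC][4-20 FREE]

Derivation:
Op 1: a = malloc(2) -> a = 0; heap: [0-1 ALLOC][2-20 FREE]
Op 2: a = realloc(a, 2) -> a = 0; heap: [0-1 ALLOC][2-20 FREE]
Op 3: a = realloc(a, 6) -> a = 0; heap: [0-5 ALLOC][6-20 FREE]
Op 4: a = realloc(a, 5) -> a = 0; heap: [0-4 ALLOC][5-20 FREE]
Op 5: b = malloc(2) -> b = 5; heap: [0-4 ALLOC][5-6 ALLOC][7-20 FREE]
Op 6: free(b) -> (freed b); heap: [0-4 ALLOC][5-20 FREE]
Op 7: a = realloc(a, 4) -> a = 0; heap: [0-3 ALLOC][4-20 FREE]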